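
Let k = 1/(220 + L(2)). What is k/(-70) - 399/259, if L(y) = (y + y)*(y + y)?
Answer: -941677/611240 ≈ -1.5406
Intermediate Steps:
L(y) = 4*y² (L(y) = (2*y)*(2*y) = 4*y²)
k = 1/236 (k = 1/(220 + 4*2²) = 1/(220 + 4*4) = 1/(220 + 16) = 1/236 ≈ 0.0042373)
k/(-70) - 399/259 = (1/236)/(-70) - 399/259 = (1/236)*(-1/70) - 399*1/259 = -1/16520 - 57/37 = -941677/611240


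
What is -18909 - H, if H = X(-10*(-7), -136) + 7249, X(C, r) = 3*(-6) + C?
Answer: -26210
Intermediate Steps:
X(C, r) = -18 + C
H = 7301 (H = (-18 - 10*(-7)) + 7249 = (-18 + 70) + 7249 = 52 + 7249 = 7301)
-18909 - H = -18909 - 1*7301 = -18909 - 7301 = -26210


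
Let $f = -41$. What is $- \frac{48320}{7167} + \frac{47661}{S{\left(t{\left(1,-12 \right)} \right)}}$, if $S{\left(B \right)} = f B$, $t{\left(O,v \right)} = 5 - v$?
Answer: $- \frac{375265427}{4995399} \approx -75.122$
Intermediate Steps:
$S{\left(B \right)} = - 41 B$
$- \frac{48320}{7167} + \frac{47661}{S{\left(t{\left(1,-12 \right)} \right)}} = - \frac{48320}{7167} + \frac{47661}{\left(-41\right) \left(5 - -12\right)} = \left(-48320\right) \frac{1}{7167} + \frac{47661}{\left(-41\right) \left(5 + 12\right)} = - \frac{48320}{7167} + \frac{47661}{\left(-41\right) 17} = - \frac{48320}{7167} + \frac{47661}{-697} = - \frac{48320}{7167} + 47661 \left(- \frac{1}{697}\right) = - \frac{48320}{7167} - \frac{47661}{697} = - \frac{375265427}{4995399}$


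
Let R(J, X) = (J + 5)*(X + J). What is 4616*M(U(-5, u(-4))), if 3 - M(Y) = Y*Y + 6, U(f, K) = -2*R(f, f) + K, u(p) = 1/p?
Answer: -28273/2 ≈ -14137.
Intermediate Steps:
R(J, X) = (5 + J)*(J + X)
U(f, K) = K - 20*f - 4*f² (U(f, K) = -2*(f² + 5*f + 5*f + f*f) + K = -2*(f² + 5*f + 5*f + f²) + K = -2*(2*f² + 10*f) + K = (-20*f - 4*f²) + K = K - 20*f - 4*f²)
M(Y) = -3 - Y² (M(Y) = 3 - (Y*Y + 6) = 3 - (Y² + 6) = 3 - (6 + Y²) = 3 + (-6 - Y²) = -3 - Y²)
4616*M(U(-5, u(-4))) = 4616*(-3 - (1/(-4) - 20*(-5) - 4*(-5)²)²) = 4616*(-3 - (-¼ + 100 - 4*25)²) = 4616*(-3 - (-¼ + 100 - 100)²) = 4616*(-3 - (-¼)²) = 4616*(-3 - 1*1/16) = 4616*(-3 - 1/16) = 4616*(-49/16) = -28273/2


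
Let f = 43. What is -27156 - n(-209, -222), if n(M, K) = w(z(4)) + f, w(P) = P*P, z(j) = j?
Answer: -27215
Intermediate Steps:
w(P) = P²
n(M, K) = 59 (n(M, K) = 4² + 43 = 16 + 43 = 59)
-27156 - n(-209, -222) = -27156 - 1*59 = -27156 - 59 = -27215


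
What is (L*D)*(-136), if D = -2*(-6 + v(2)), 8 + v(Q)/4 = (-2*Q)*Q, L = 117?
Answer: -2227680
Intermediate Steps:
v(Q) = -32 - 8*Q**2 (v(Q) = -32 + 4*((-2*Q)*Q) = -32 + 4*(-2*Q**2) = -32 - 8*Q**2)
D = 140 (D = -2*(-6 + (-32 - 8*2**2)) = -2*(-6 + (-32 - 8*4)) = -2*(-6 + (-32 - 32)) = -2*(-6 - 64) = -2*(-70) = 140)
(L*D)*(-136) = (117*140)*(-136) = 16380*(-136) = -2227680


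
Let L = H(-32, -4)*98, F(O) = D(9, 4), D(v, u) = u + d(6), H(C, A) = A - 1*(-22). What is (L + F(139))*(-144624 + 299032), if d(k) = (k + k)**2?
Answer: 295228096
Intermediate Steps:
d(k) = 4*k**2 (d(k) = (2*k)**2 = 4*k**2)
H(C, A) = 22 + A (H(C, A) = A + 22 = 22 + A)
D(v, u) = 144 + u (D(v, u) = u + 4*6**2 = u + 4*36 = u + 144 = 144 + u)
F(O) = 148 (F(O) = 144 + 4 = 148)
L = 1764 (L = (22 - 4)*98 = 18*98 = 1764)
(L + F(139))*(-144624 + 299032) = (1764 + 148)*(-144624 + 299032) = 1912*154408 = 295228096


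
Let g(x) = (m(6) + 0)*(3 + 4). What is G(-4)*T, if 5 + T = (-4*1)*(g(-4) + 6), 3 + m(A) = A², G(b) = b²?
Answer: -15248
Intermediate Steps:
m(A) = -3 + A²
g(x) = 231 (g(x) = ((-3 + 6²) + 0)*(3 + 4) = ((-3 + 36) + 0)*7 = (33 + 0)*7 = 33*7 = 231)
T = -953 (T = -5 + (-4*1)*(231 + 6) = -5 - 4*237 = -5 - 948 = -953)
G(-4)*T = (-4)²*(-953) = 16*(-953) = -15248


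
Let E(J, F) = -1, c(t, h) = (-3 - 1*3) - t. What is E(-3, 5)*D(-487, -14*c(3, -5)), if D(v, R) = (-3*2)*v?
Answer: -2922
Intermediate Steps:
c(t, h) = -6 - t (c(t, h) = (-3 - 3) - t = -6 - t)
D(v, R) = -6*v
E(-3, 5)*D(-487, -14*c(3, -5)) = -(-6)*(-487) = -1*2922 = -2922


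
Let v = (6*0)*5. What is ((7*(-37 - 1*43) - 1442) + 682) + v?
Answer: -1320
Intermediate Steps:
v = 0 (v = 0*5 = 0)
((7*(-37 - 1*43) - 1442) + 682) + v = ((7*(-37 - 1*43) - 1442) + 682) + 0 = ((7*(-37 - 43) - 1442) + 682) + 0 = ((7*(-80) - 1442) + 682) + 0 = ((-560 - 1442) + 682) + 0 = (-2002 + 682) + 0 = -1320 + 0 = -1320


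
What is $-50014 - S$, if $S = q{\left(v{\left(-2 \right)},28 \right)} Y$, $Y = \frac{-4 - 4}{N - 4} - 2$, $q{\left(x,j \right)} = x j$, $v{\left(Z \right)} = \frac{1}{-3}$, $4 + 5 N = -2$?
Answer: $- \frac{650238}{13} \approx -50018.0$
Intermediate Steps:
$N = - \frac{6}{5}$ ($N = - \frac{4}{5} + \frac{1}{5} \left(-2\right) = - \frac{4}{5} - \frac{2}{5} = - \frac{6}{5} \approx -1.2$)
$v{\left(Z \right)} = - \frac{1}{3}$
$q{\left(x,j \right)} = j x$
$Y = - \frac{6}{13}$ ($Y = \frac{-4 - 4}{- \frac{6}{5} - 4} - 2 = - \frac{8}{- \frac{26}{5}} - 2 = \left(-8\right) \left(- \frac{5}{26}\right) - 2 = \frac{20}{13} - 2 = - \frac{6}{13} \approx -0.46154$)
$S = \frac{56}{13}$ ($S = 28 \left(- \frac{1}{3}\right) \left(- \frac{6}{13}\right) = \left(- \frac{28}{3}\right) \left(- \frac{6}{13}\right) = \frac{56}{13} \approx 4.3077$)
$-50014 - S = -50014 - \frac{56}{13} = - \frac{650238}{13}$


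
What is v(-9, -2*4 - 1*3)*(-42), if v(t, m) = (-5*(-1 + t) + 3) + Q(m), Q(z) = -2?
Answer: -2142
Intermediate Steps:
v(t, m) = 6 - 5*t (v(t, m) = (-5*(-1 + t) + 3) - 2 = ((5 - 5*t) + 3) - 2 = (8 - 5*t) - 2 = 6 - 5*t)
v(-9, -2*4 - 1*3)*(-42) = (6 - 5*(-9))*(-42) = (6 + 45)*(-42) = 51*(-42) = -2142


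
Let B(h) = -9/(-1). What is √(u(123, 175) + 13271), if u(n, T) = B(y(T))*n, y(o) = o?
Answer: √14378 ≈ 119.91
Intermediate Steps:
B(h) = 9 (B(h) = -9*(-1) = 9)
u(n, T) = 9*n
√(u(123, 175) + 13271) = √(9*123 + 13271) = √(1107 + 13271) = √14378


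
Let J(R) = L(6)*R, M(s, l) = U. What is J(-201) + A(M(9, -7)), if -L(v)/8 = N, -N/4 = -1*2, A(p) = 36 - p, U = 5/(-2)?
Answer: 25805/2 ≈ 12903.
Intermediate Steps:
U = -5/2 (U = 5*(-½) = -5/2 ≈ -2.5000)
M(s, l) = -5/2
N = 8 (N = -(-4)*2 = -4*(-2) = 8)
L(v) = -64 (L(v) = -8*8 = -64)
J(R) = -64*R
J(-201) + A(M(9, -7)) = -64*(-201) + (36 - 1*(-5/2)) = 12864 + (36 + 5/2) = 12864 + 77/2 = 25805/2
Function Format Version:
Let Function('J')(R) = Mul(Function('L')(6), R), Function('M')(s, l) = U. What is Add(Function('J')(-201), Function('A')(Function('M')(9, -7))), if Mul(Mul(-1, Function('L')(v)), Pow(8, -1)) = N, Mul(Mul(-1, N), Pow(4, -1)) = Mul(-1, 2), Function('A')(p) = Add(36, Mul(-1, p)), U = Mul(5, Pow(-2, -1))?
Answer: Rational(25805, 2) ≈ 12903.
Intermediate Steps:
U = Rational(-5, 2) (U = Mul(5, Rational(-1, 2)) = Rational(-5, 2) ≈ -2.5000)
Function('M')(s, l) = Rational(-5, 2)
N = 8 (N = Mul(-4, Mul(-1, 2)) = Mul(-4, -2) = 8)
Function('L')(v) = -64 (Function('L')(v) = Mul(-8, 8) = -64)
Function('J')(R) = Mul(-64, R)
Add(Function('J')(-201), Function('A')(Function('M')(9, -7))) = Add(Mul(-64, -201), Add(36, Mul(-1, Rational(-5, 2)))) = Add(12864, Add(36, Rational(5, 2))) = Add(12864, Rational(77, 2)) = Rational(25805, 2)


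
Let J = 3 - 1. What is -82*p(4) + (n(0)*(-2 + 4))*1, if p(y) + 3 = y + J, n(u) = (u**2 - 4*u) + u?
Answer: -246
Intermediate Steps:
J = 2
n(u) = u**2 - 3*u
p(y) = -1 + y (p(y) = -3 + (y + 2) = -3 + (2 + y) = -1 + y)
-82*p(4) + (n(0)*(-2 + 4))*1 = -82*(-1 + 4) + ((0*(-3 + 0))*(-2 + 4))*1 = -82*3 + ((0*(-3))*2)*1 = -246 + (0*2)*1 = -246 + 0*1 = -246 + 0 = -246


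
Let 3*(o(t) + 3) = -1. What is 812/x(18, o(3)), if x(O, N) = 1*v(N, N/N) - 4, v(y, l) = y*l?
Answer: -1218/11 ≈ -110.73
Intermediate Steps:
o(t) = -10/3 (o(t) = -3 + (1/3)*(-1) = -3 - 1/3 = -10/3)
v(y, l) = l*y
x(O, N) = -4 + N (x(O, N) = 1*((N/N)*N) - 4 = 1*(1*N) - 4 = 1*N - 4 = N - 4 = -4 + N)
812/x(18, o(3)) = 812/(-4 - 10/3) = 812/(-22/3) = 812*(-3/22) = -1218/11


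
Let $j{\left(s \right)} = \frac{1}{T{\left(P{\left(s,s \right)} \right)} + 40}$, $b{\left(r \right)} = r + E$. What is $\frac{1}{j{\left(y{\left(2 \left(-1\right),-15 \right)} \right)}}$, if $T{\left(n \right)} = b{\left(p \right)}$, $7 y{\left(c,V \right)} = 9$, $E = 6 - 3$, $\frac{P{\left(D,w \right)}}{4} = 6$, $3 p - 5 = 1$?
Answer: $45$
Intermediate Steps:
$p = 2$ ($p = \frac{5}{3} + \frac{1}{3} \cdot 1 = \frac{5}{3} + \frac{1}{3} = 2$)
$P{\left(D,w \right)} = 24$ ($P{\left(D,w \right)} = 4 \cdot 6 = 24$)
$E = 3$
$y{\left(c,V \right)} = \frac{9}{7}$ ($y{\left(c,V \right)} = \frac{1}{7} \cdot 9 = \frac{9}{7}$)
$b{\left(r \right)} = 3 + r$ ($b{\left(r \right)} = r + 3 = 3 + r$)
$T{\left(n \right)} = 5$ ($T{\left(n \right)} = 3 + 2 = 5$)
$j{\left(s \right)} = \frac{1}{45}$ ($j{\left(s \right)} = \frac{1}{5 + 40} = \frac{1}{45}$)
$\frac{1}{j{\left(y{\left(2 \left(-1\right),-15 \right)} \right)}} = \frac{1}{\frac{1}{45}} = 45$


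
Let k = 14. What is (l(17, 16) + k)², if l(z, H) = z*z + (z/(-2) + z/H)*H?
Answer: 33856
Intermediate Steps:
l(z, H) = z² + H*(-z/2 + z/H) (l(z, H) = z² + (z*(-½) + z/H)*H = z² + (-z/2 + z/H)*H = z² + H*(-z/2 + z/H))
(l(17, 16) + k)² = ((½)*17*(2 - 1*16 + 2*17) + 14)² = ((½)*17*(2 - 16 + 34) + 14)² = ((½)*17*20 + 14)² = (170 + 14)² = 184² = 33856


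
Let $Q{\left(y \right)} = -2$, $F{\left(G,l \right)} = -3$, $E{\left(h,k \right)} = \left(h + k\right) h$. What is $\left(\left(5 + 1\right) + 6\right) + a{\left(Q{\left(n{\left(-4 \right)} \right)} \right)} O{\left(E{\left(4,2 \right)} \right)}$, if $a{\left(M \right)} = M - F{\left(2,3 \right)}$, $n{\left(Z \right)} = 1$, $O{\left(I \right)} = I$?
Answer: $36$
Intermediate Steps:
$E{\left(h,k \right)} = h \left(h + k\right)$
$a{\left(M \right)} = 3 + M$ ($a{\left(M \right)} = M - -3 = M + 3 = 3 + M$)
$\left(\left(5 + 1\right) + 6\right) + a{\left(Q{\left(n{\left(-4 \right)} \right)} \right)} O{\left(E{\left(4,2 \right)} \right)} = \left(\left(5 + 1\right) + 6\right) + \left(3 - 2\right) 4 \left(4 + 2\right) = \left(6 + 6\right) + 1 \cdot 4 \cdot 6 = 12 + 1 \cdot 24 = 12 + 24 = 36$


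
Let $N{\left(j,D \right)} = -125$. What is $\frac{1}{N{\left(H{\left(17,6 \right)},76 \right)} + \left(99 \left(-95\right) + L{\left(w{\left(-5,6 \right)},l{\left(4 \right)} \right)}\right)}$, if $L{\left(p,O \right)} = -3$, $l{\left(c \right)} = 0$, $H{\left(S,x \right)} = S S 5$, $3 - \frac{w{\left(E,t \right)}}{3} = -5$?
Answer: $- \frac{1}{9533} \approx -0.0001049$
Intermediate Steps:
$w{\left(E,t \right)} = 24$ ($w{\left(E,t \right)} = 9 - -15 = 9 + 15 = 24$)
$H{\left(S,x \right)} = 5 S^{2}$ ($H{\left(S,x \right)} = S^{2} \cdot 5 = 5 S^{2}$)
$\frac{1}{N{\left(H{\left(17,6 \right)},76 \right)} + \left(99 \left(-95\right) + L{\left(w{\left(-5,6 \right)},l{\left(4 \right)} \right)}\right)} = \frac{1}{-125 + \left(99 \left(-95\right) - 3\right)} = \frac{1}{-125 - 9408} = \frac{1}{-9533} = - \frac{1}{9533}$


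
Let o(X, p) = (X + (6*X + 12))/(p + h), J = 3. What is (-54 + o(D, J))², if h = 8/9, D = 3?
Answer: 2537649/1225 ≈ 2071.6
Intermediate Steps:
h = 8/9 (h = 8*(⅑) = 8/9 ≈ 0.88889)
o(X, p) = (12 + 7*X)/(8/9 + p) (o(X, p) = (X + (6*X + 12))/(p + 8/9) = (X + (12 + 6*X))/(8/9 + p) = (12 + 7*X)/(8/9 + p))
(-54 + o(D, J))² = (-54 + 9*(12 + 7*3)/(8 + 9*3))² = (-54 + 9*(12 + 21)/(8 + 27))² = (-54 + 9*33/35)² = (-54 + 9*(1/35)*33)² = (-54 + 297/35)² = (-1593/35)² = 2537649/1225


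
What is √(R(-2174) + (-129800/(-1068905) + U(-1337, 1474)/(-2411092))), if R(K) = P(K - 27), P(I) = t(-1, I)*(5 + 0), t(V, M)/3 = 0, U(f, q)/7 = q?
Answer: √7781445486343179468906/257722829426 ≈ 0.34228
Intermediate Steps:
U(f, q) = 7*q
t(V, M) = 0 (t(V, M) = 3*0 = 0)
P(I) = 0 (P(I) = 0*(5 + 0) = 0*5 = 0)
R(K) = 0
√(R(-2174) + (-129800/(-1068905) + U(-1337, 1474)/(-2411092))) = √(0 + (-129800/(-1068905) + (7*1474)/(-2411092))) = √(0 + (-129800*(-1/1068905) + 10318*(-1/2411092))) = √(0 + (25960/213781 - 5159/1205546)) = √(0 + 30193077981/257722829426) = √(30193077981/257722829426) = √7781445486343179468906/257722829426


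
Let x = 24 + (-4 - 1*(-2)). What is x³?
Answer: 10648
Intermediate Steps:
x = 22 (x = 24 + (-4 + 2) = 24 - 2 = 22)
x³ = 22³ = 10648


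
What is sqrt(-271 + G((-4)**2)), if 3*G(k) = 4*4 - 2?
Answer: I*sqrt(2397)/3 ≈ 16.32*I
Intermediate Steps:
G(k) = 14/3 (G(k) = (4*4 - 2)/3 = (16 - 2)/3 = (1/3)*14 = 14/3)
sqrt(-271 + G((-4)**2)) = sqrt(-271 + 14/3) = sqrt(-799/3) = I*sqrt(2397)/3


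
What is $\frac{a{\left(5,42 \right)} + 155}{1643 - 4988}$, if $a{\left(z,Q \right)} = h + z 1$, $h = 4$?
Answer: $- \frac{164}{3345} \approx -0.049028$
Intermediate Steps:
$a{\left(z,Q \right)} = 4 + z$ ($a{\left(z,Q \right)} = 4 + z 1 = 4 + z$)
$\frac{a{\left(5,42 \right)} + 155}{1643 - 4988} = \frac{\left(4 + 5\right) + 155}{1643 - 4988} = \frac{9 + 155}{-3345} = 164 \left(- \frac{1}{3345}\right) = - \frac{164}{3345}$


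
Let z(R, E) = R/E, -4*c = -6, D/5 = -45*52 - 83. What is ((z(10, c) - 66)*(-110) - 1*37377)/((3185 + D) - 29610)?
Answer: 92551/115620 ≈ 0.80048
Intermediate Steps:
D = -12115 (D = 5*(-45*52 - 83) = 5*(-2340 - 83) = 5*(-2423) = -12115)
c = 3/2 (c = -¼*(-6) = 3/2 ≈ 1.5000)
((z(10, c) - 66)*(-110) - 1*37377)/((3185 + D) - 29610) = ((10/(3/2) - 66)*(-110) - 1*37377)/((3185 - 12115) - 29610) = ((10*(⅔) - 66)*(-110) - 37377)/(-8930 - 29610) = ((20/3 - 66)*(-110) - 37377)/(-38540) = (-178/3*(-110) - 37377)*(-1/38540) = (19580/3 - 37377)*(-1/38540) = -92551/3*(-1/38540) = 92551/115620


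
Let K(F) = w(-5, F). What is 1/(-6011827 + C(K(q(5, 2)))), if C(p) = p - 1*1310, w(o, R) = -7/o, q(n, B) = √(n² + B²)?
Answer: -5/30065678 ≈ -1.6630e-7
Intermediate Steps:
q(n, B) = √(B² + n²)
K(F) = 7/5 (K(F) = -7/(-5) = -7*(-⅕) = 7/5)
C(p) = -1310 + p (C(p) = p - 1310 = -1310 + p)
1/(-6011827 + C(K(q(5, 2)))) = 1/(-6011827 + (-1310 + 7/5)) = 1/(-6011827 - 6543/5) = 1/(-30065678/5) = -5/30065678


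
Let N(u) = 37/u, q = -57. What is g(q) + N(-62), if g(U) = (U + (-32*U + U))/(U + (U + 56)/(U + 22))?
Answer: -1892239/61814 ≈ -30.612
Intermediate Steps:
g(U) = -30*U/(U + (56 + U)/(22 + U)) (g(U) = (U - 31*U)/(U + (56 + U)/(22 + U)) = (-30*U)/(U + (56 + U)/(22 + U)) = -30*U/(U + (56 + U)/(22 + U)))
g(q) + N(-62) = -30*(-57)*(22 - 57)/(56 + (-57)**2 + 23*(-57)) + 37/(-62) = -30*(-57)*(-35)/(56 + 3249 - 1311) + 37*(-1/62) = -30*(-57)*(-35)/1994 - 37/62 = -30*(-57)*1/1994*(-35) - 37/62 = -29925/997 - 37/62 = -1892239/61814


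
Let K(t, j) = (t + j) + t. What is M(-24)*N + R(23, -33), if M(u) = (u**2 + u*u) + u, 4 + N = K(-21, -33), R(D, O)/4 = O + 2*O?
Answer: -89508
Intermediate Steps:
R(D, O) = 12*O (R(D, O) = 4*(O + 2*O) = 4*(3*O) = 12*O)
K(t, j) = j + 2*t (K(t, j) = (j + t) + t = j + 2*t)
N = -79 (N = -4 + (-33 + 2*(-21)) = -4 + (-33 - 42) = -4 - 75 = -79)
M(u) = u + 2*u**2 (M(u) = (u**2 + u**2) + u = 2*u**2 + u = u + 2*u**2)
M(-24)*N + R(23, -33) = -24*(1 + 2*(-24))*(-79) + 12*(-33) = -24*(1 - 48)*(-79) - 396 = -24*(-47)*(-79) - 396 = 1128*(-79) - 396 = -89112 - 396 = -89508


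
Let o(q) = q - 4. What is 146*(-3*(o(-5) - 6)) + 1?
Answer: 6571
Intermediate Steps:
o(q) = -4 + q
146*(-3*(o(-5) - 6)) + 1 = 146*(-3*((-4 - 5) - 6)) + 1 = 146*(-3*(-9 - 6)) + 1 = 146*(-3*(-15)) + 1 = 146*45 + 1 = 6570 + 1 = 6571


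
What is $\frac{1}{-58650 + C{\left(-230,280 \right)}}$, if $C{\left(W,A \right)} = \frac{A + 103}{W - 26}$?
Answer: $- \frac{256}{15014783} \approx -1.705 \cdot 10^{-5}$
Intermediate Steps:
$C{\left(W,A \right)} = \frac{103 + A}{-26 + W}$
$\frac{1}{-58650 + C{\left(-230,280 \right)}} = \frac{1}{-58650 + \frac{103 + 280}{-26 - 230}} = \frac{1}{-58650 + \frac{1}{-256} \cdot 383} = \frac{1}{-58650 - \frac{383}{256}} = \frac{1}{- \frac{15014783}{256}} = - \frac{256}{15014783}$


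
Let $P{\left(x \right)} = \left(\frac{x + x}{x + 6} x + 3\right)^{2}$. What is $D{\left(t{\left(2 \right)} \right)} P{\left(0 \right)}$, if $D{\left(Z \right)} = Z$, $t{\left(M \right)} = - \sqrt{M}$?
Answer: $- 9 \sqrt{2} \approx -12.728$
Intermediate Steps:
$P{\left(x \right)} = \left(3 + \frac{2 x^{2}}{6 + x}\right)^{2}$ ($P{\left(x \right)} = \left(\frac{2 x}{6 + x} x + 3\right)^{2} = \left(\frac{2 x^{2}}{6 + x} + 3\right)^{2} = \left(3 + \frac{2 x^{2}}{6 + x}\right)^{2}$)
$D{\left(t{\left(2 \right)} \right)} P{\left(0 \right)} = - \sqrt{2} \frac{\left(18 + 2 \cdot 0^{2} + 3 \cdot 0\right)^{2}}{\left(6 + 0\right)^{2}} = - \sqrt{2} \frac{\left(18 + 2 \cdot 0 + 0\right)^{2}}{36} = - \sqrt{2} \frac{\left(18 + 0 + 0\right)^{2}}{36} = - \sqrt{2} \frac{18^{2}}{36} = - \sqrt{2} \cdot \frac{1}{36} \cdot 324 = - \sqrt{2} \cdot 9 = - 9 \sqrt{2}$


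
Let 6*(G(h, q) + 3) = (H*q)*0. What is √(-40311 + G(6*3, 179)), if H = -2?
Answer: I*√40314 ≈ 200.78*I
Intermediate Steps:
G(h, q) = -3 (G(h, q) = -3 + (-2*q*0)/6 = -3 + (⅙)*0 = -3 + 0 = -3)
√(-40311 + G(6*3, 179)) = √(-40311 - 3) = √(-40314) = I*√40314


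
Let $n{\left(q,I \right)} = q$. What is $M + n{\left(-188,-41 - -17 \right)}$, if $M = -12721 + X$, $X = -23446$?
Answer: $-36355$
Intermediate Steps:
$M = -36167$ ($M = -12721 - 23446 = -36167$)
$M + n{\left(-188,-41 - -17 \right)} = -36167 - 188 = -36355$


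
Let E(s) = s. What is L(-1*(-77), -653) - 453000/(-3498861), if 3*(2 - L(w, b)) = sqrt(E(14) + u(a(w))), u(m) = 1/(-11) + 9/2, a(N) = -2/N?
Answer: 2483574/1166287 - 3*sqrt(110)/22 ≈ 0.69928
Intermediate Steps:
u(m) = 97/22 (u(m) = 1*(-1/11) + 9*(1/2) = -1/11 + 9/2 = 97/22)
L(w, b) = 2 - 3*sqrt(110)/22 (L(w, b) = 2 - sqrt(14 + 97/22)/3 = 2 - 3*sqrt(110)/22)
L(-1*(-77), -653) - 453000/(-3498861) = (2 - 3*sqrt(110)/22) - 453000/(-3498861) = (2 - 3*sqrt(110)/22) - 453000*(-1)/3498861 = (2 - 3*sqrt(110)/22) - 1*(-151000/1166287) = (2 - 3*sqrt(110)/22) + 151000/1166287 = 2483574/1166287 - 3*sqrt(110)/22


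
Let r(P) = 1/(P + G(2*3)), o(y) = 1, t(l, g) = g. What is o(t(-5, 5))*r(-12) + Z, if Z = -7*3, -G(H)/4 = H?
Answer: -757/36 ≈ -21.028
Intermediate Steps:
G(H) = -4*H
r(P) = 1/(-24 + P) (r(P) = 1/(P - 8*3) = 1/(P - 4*6) = 1/(P - 24) = 1/(-24 + P))
Z = -21
o(t(-5, 5))*r(-12) + Z = 1/(-24 - 12) - 21 = 1/(-36) - 21 = 1*(-1/36) - 21 = -1/36 - 21 = -757/36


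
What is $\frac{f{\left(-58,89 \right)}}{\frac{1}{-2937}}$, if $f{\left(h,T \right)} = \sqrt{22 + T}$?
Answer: $- 2937 \sqrt{111} \approx -30943.0$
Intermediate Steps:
$\frac{f{\left(-58,89 \right)}}{\frac{1}{-2937}} = \frac{\sqrt{22 + 89}}{\frac{1}{-2937}} = \frac{\sqrt{111}}{- \frac{1}{2937}} = \sqrt{111} \left(-2937\right) = - 2937 \sqrt{111}$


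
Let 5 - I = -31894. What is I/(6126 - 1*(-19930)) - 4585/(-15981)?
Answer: 89892097/59485848 ≈ 1.5112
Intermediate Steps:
I = 31899 (I = 5 - 1*(-31894) = 5 + 31894 = 31899)
I/(6126 - 1*(-19930)) - 4585/(-15981) = 31899/(6126 - 1*(-19930)) - 4585/(-15981) = 31899/(6126 + 19930) - 4585*(-1/15981) = 31899/26056 + 655/2283 = 89892097/59485848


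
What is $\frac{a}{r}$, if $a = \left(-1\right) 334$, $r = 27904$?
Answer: $- \frac{167}{13952} \approx -0.01197$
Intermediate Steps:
$a = -334$
$\frac{a}{r} = - \frac{334}{27904} = \left(-334\right) \frac{1}{27904} = - \frac{167}{13952}$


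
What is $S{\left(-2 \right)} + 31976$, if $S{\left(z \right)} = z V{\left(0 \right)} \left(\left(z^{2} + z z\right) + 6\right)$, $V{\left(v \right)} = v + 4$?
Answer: $31864$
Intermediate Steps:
$V{\left(v \right)} = 4 + v$
$S{\left(z \right)} = 4 z \left(6 + 2 z^{2}\right)$ ($S{\left(z \right)} = z \left(4 + 0\right) \left(\left(z^{2} + z z\right) + 6\right) = z 4 \left(\left(z^{2} + z^{2}\right) + 6\right) = 4 z \left(2 z^{2} + 6\right) = 4 z \left(6 + 2 z^{2}\right)$)
$S{\left(-2 \right)} + 31976 = 8 \left(-2\right) \left(3 + \left(-2\right)^{2}\right) + 31976 = 8 \left(-2\right) \left(3 + 4\right) + 31976 = 8 \left(-2\right) 7 + 31976 = -112 + 31976 = 31864$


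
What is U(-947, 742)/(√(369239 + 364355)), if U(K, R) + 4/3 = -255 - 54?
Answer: -931*√733594/2200782 ≈ -0.36233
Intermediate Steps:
U(K, R) = -931/3 (U(K, R) = -4/3 + (-255 - 54) = -4/3 - 309 = -931/3)
U(-947, 742)/(√(369239 + 364355)) = -931/(3*√(369239 + 364355)) = -931*√733594/733594/3 = -931*√733594/2200782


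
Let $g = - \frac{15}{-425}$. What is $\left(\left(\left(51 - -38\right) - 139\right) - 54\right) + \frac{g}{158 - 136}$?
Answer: $- \frac{194477}{1870} \approx -104.0$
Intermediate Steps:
$g = \frac{3}{85}$ ($g = \left(-15\right) \left(- \frac{1}{425}\right) = \frac{3}{85} \approx 0.035294$)
$\left(\left(\left(51 - -38\right) - 139\right) - 54\right) + \frac{g}{158 - 136} = \left(\left(\left(51 - -38\right) - 139\right) - 54\right) + \frac{3}{85 \left(158 - 136\right)} = \left(\left(\left(51 + 38\right) - 139\right) - 54\right) + \frac{3}{85 \cdot 22} = \left(\left(89 - 139\right) - 54\right) + \frac{3}{85} \cdot \frac{1}{22} = \left(-50 - 54\right) + \frac{3}{1870} = -104 + \frac{3}{1870} = - \frac{194477}{1870}$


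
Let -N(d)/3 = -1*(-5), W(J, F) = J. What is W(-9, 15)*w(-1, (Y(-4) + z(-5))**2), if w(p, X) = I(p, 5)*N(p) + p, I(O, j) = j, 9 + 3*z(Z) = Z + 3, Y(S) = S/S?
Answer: 684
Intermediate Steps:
Y(S) = 1
z(Z) = -2 + Z/3 (z(Z) = -3 + (Z + 3)/3 = -3 + (3 + Z)/3 = -3 + (1 + Z/3) = -2 + Z/3)
N(d) = -15 (N(d) = -(-3)*(-5) = -3*5 = -15)
w(p, X) = -75 + p (w(p, X) = 5*(-15) + p = -75 + p)
W(-9, 15)*w(-1, (Y(-4) + z(-5))**2) = -9*(-75 - 1) = -9*(-76) = 684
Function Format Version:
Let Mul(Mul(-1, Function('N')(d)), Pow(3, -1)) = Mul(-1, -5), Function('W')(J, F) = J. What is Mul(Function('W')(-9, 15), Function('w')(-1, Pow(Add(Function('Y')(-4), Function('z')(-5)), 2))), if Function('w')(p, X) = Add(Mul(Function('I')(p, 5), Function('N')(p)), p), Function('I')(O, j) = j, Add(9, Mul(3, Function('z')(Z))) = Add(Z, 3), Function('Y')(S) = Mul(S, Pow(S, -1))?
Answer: 684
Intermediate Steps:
Function('Y')(S) = 1
Function('z')(Z) = Add(-2, Mul(Rational(1, 3), Z)) (Function('z')(Z) = Add(-3, Mul(Rational(1, 3), Add(Z, 3))) = Add(-3, Mul(Rational(1, 3), Add(3, Z))) = Add(-3, Add(1, Mul(Rational(1, 3), Z))) = Add(-2, Mul(Rational(1, 3), Z)))
Function('N')(d) = -15 (Function('N')(d) = Mul(-3, Mul(-1, -5)) = Mul(-3, 5) = -15)
Function('w')(p, X) = Add(-75, p) (Function('w')(p, X) = Add(Mul(5, -15), p) = Add(-75, p))
Mul(Function('W')(-9, 15), Function('w')(-1, Pow(Add(Function('Y')(-4), Function('z')(-5)), 2))) = Mul(-9, Add(-75, -1)) = Mul(-9, -76) = 684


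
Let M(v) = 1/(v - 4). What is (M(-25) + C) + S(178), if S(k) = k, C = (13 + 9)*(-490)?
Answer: -307459/29 ≈ -10602.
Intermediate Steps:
C = -10780 (C = 22*(-490) = -10780)
M(v) = 1/(-4 + v)
(M(-25) + C) + S(178) = (1/(-4 - 25) - 10780) + 178 = (1/(-29) - 10780) + 178 = (-1/29 - 10780) + 178 = -312621/29 + 178 = -307459/29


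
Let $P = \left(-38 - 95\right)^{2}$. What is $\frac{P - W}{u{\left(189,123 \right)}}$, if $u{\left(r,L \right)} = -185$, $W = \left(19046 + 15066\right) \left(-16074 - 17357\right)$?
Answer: $- \frac{30822053}{5} \approx -6.1644 \cdot 10^{6}$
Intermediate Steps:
$W = -1140398272$ ($W = 34112 \left(-33431\right) = -1140398272$)
$P = 17689$ ($P = \left(-38 - 95\right)^{2} = \left(-133\right)^{2} = 17689$)
$\frac{P - W}{u{\left(189,123 \right)}} = \frac{17689 - -1140398272}{-185} = \left(17689 + 1140398272\right) \left(- \frac{1}{185}\right) = 1140415961 \left(- \frac{1}{185}\right) = - \frac{30822053}{5}$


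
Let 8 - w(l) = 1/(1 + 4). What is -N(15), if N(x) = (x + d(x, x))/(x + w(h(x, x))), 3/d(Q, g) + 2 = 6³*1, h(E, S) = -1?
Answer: -5355/8132 ≈ -0.65851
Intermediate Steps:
w(l) = 39/5 (w(l) = 8 - 1/(1 + 4) = 8 - 1/5 = 8 - 1*⅕ = 8 - ⅕ = 39/5)
d(Q, g) = 3/214 (d(Q, g) = 3/(-2 + 6³*1) = 3/(-2 + 216*1) = 3/(-2 + 216) = 3/214)
N(x) = (3/214 + x)/(39/5 + x) (N(x) = (x + 3/214)/(x + 39/5) = (3/214 + x)/(39/5 + x))
-N(15) = -5*(3 + 214*15)/(214*(39 + 5*15)) = -5*(3 + 3210)/(214*(39 + 75)) = -5*3213/(214*114) = -1*5355/8132 = -5355/8132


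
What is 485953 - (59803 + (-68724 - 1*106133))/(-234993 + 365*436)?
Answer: 36860877855/75853 ≈ 4.8595e+5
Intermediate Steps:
485953 - (59803 + (-68724 - 1*106133))/(-234993 + 365*436) = 485953 - (59803 + (-68724 - 106133))/(-234993 + 159140) = 485953 - (59803 - 174857)/(-75853) = 485953 - (-115054)*(-1)/75853 = 485953 - 1*115054/75853 = 485953 - 115054/75853 = 36860877855/75853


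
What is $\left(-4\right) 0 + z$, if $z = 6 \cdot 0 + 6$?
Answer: $6$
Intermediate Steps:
$z = 6$ ($z = 0 + 6 = 6$)
$\left(-4\right) 0 + z = \left(-4\right) 0 + 6 = 0 + 6 = 6$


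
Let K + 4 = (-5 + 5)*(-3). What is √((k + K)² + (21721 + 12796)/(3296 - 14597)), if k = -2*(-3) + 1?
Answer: 2*√189834198/11301 ≈ 2.4384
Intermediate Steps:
k = 7 (k = 6 + 1 = 7)
K = -4 (K = -4 + (-5 + 5)*(-3) = -4 + 0*(-3) = -4 + 0 = -4)
√((k + K)² + (21721 + 12796)/(3296 - 14597)) = √((7 - 4)² + (21721 + 12796)/(3296 - 14597)) = √(3² + 34517/(-11301)) = √(9 + 34517*(-1/11301)) = √(9 - 34517/11301) = √(67192/11301) = 2*√189834198/11301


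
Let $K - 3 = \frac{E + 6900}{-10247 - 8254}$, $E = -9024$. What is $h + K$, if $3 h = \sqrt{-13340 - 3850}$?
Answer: $\frac{19209}{6167} + i \sqrt{1910} \approx 3.1148 + 43.704 i$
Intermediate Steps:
$K = \frac{19209}{6167}$ ($K = 3 + \frac{-9024 + 6900}{-10247 - 8254} = 3 - \frac{2124}{-18501} = 3 - - \frac{708}{6167} = 3 + \frac{708}{6167} = \frac{19209}{6167} \approx 3.1148$)
$h = i \sqrt{1910}$ ($h = \frac{\sqrt{-13340 - 3850}}{3} = \frac{\sqrt{-17190}}{3} = \frac{3 i \sqrt{1910}}{3} = i \sqrt{1910} \approx 43.704 i$)
$h + K = i \sqrt{1910} + \frac{19209}{6167} = \frac{19209}{6167} + i \sqrt{1910}$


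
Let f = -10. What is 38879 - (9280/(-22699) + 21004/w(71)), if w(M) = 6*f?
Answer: 13357047964/340485 ≈ 39230.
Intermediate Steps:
w(M) = -60 (w(M) = 6*(-10) = -60)
38879 - (9280/(-22699) + 21004/w(71)) = 38879 - (9280/(-22699) + 21004/(-60)) = 38879 - (9280*(-1/22699) + 21004*(-1/60)) = 38879 - (-9280/22699 - 5251/15) = 38879 - 1*(-119331649/340485) = 38879 + 119331649/340485 = 13357047964/340485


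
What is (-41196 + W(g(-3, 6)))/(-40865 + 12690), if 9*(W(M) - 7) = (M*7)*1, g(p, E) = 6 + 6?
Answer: 123539/84525 ≈ 1.4616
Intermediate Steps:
g(p, E) = 12
W(M) = 7 + 7*M/9 (W(M) = 7 + ((M*7)*1)/9 = 7 + ((7*M)*1)/9 = 7 + (7*M)/9 = 7 + 7*M/9)
(-41196 + W(g(-3, 6)))/(-40865 + 12690) = (-41196 + (7 + (7/9)*12))/(-40865 + 12690) = (-41196 + (7 + 28/3))/(-28175) = (-41196 + 49/3)*(-1/28175) = -123539/3*(-1/28175) = 123539/84525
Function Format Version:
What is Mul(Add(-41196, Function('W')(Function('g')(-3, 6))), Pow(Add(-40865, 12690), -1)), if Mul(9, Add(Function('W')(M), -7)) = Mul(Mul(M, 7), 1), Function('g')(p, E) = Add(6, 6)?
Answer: Rational(123539, 84525) ≈ 1.4616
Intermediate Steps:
Function('g')(p, E) = 12
Function('W')(M) = Add(7, Mul(Rational(7, 9), M)) (Function('W')(M) = Add(7, Mul(Rational(1, 9), Mul(Mul(M, 7), 1))) = Add(7, Mul(Rational(1, 9), Mul(Mul(7, M), 1))) = Add(7, Mul(Rational(1, 9), Mul(7, M))) = Add(7, Mul(Rational(7, 9), M)))
Mul(Add(-41196, Function('W')(Function('g')(-3, 6))), Pow(Add(-40865, 12690), -1)) = Mul(Add(-41196, Add(7, Mul(Rational(7, 9), 12))), Pow(Add(-40865, 12690), -1)) = Mul(Add(-41196, Add(7, Rational(28, 3))), Pow(-28175, -1)) = Mul(Add(-41196, Rational(49, 3)), Rational(-1, 28175)) = Mul(Rational(-123539, 3), Rational(-1, 28175)) = Rational(123539, 84525)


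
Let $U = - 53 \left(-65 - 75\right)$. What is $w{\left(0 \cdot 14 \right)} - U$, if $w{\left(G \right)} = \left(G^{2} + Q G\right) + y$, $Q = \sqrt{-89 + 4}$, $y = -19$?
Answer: $-7439$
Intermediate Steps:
$Q = i \sqrt{85}$ ($Q = \sqrt{-85} = i \sqrt{85} \approx 9.2195 i$)
$U = 7420$ ($U = - 53 \left(-140\right) = \left(-1\right) \left(-7420\right) = 7420$)
$w{\left(G \right)} = -19 + G^{2} + i G \sqrt{85}$ ($w{\left(G \right)} = \left(G^{2} + i \sqrt{85} G\right) - 19 = \left(G^{2} + i G \sqrt{85}\right) - 19 = -19 + G^{2} + i G \sqrt{85}$)
$w{\left(0 \cdot 14 \right)} - U = \left(-19 + \left(0 \cdot 14\right)^{2} + i 0 \cdot 14 \sqrt{85}\right) - 7420 = \left(-19 + 0^{2} + i 0 \sqrt{85}\right) - 7420 = \left(-19 + 0 + 0\right) - 7420 = -19 - 7420 = -7439$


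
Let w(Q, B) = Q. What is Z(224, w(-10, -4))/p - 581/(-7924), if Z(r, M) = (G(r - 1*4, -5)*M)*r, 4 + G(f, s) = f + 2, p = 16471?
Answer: -78773021/2663596 ≈ -29.574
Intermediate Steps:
G(f, s) = -2 + f (G(f, s) = -4 + (f + 2) = -4 + (2 + f) = -2 + f)
Z(r, M) = M*r*(-6 + r) (Z(r, M) = ((-2 + (r - 1*4))*M)*r = ((-2 + (r - 4))*M)*r = ((-2 + (-4 + r))*M)*r = ((-6 + r)*M)*r = (M*(-6 + r))*r = M*r*(-6 + r))
Z(224, w(-10, -4))/p - 581/(-7924) = -10*224*(-6 + 224)/16471 - 581/(-7924) = -10*224*218*(1/16471) - 581*(-1/7924) = -488320*1/16471 + 83/1132 = -69760/2353 + 83/1132 = -78773021/2663596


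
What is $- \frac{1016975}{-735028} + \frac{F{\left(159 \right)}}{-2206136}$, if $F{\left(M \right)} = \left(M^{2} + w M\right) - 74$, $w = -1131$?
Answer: $\frac{73663645563}{50674116619} \approx 1.4537$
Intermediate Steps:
$F{\left(M \right)} = -74 + M^{2} - 1131 M$ ($F{\left(M \right)} = \left(M^{2} - 1131 M\right) - 74 = -74 + M^{2} - 1131 M$)
$- \frac{1016975}{-735028} + \frac{F{\left(159 \right)}}{-2206136} = - \frac{1016975}{-735028} + \frac{-74 + 159^{2} - 179829}{-2206136} = \left(-1016975\right) \left(- \frac{1}{735028}\right) + \left(-74 + 25281 - 179829\right) \left(- \frac{1}{2206136}\right) = \frac{1016975}{735028} - - \frac{77311}{1103068} = \frac{1016975}{735028} + \frac{77311}{1103068} = \frac{73663645563}{50674116619}$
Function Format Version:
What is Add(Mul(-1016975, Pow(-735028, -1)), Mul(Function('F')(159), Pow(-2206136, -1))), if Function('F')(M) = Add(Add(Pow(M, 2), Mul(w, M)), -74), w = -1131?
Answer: Rational(73663645563, 50674116619) ≈ 1.4537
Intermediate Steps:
Function('F')(M) = Add(-74, Pow(M, 2), Mul(-1131, M)) (Function('F')(M) = Add(Add(Pow(M, 2), Mul(-1131, M)), -74) = Add(-74, Pow(M, 2), Mul(-1131, M)))
Add(Mul(-1016975, Pow(-735028, -1)), Mul(Function('F')(159), Pow(-2206136, -1))) = Add(Mul(-1016975, Pow(-735028, -1)), Mul(Add(-74, Pow(159, 2), Mul(-1131, 159)), Pow(-2206136, -1))) = Add(Mul(-1016975, Rational(-1, 735028)), Mul(Add(-74, 25281, -179829), Rational(-1, 2206136))) = Add(Rational(1016975, 735028), Mul(-154622, Rational(-1, 2206136))) = Add(Rational(1016975, 735028), Rational(77311, 1103068)) = Rational(73663645563, 50674116619)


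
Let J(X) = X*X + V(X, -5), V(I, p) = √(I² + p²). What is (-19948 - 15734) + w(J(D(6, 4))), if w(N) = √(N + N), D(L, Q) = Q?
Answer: -35682 + √(32 + 2*√41) ≈ -35675.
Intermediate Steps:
J(X) = X² + √(25 + X²) (J(X) = X*X + √(X² + (-5)²) = X² + √(X² + 25) = X² + √(25 + X²))
w(N) = √2*√N (w(N) = √(2*N) = √2*√N)
(-19948 - 15734) + w(J(D(6, 4))) = (-19948 - 15734) + √2*√(4² + √(25 + 4²)) = -35682 + √2*√(16 + √(25 + 16)) = -35682 + √2*√(16 + √41)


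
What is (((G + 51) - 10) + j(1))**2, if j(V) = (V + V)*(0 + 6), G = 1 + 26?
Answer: 6400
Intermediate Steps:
G = 27
j(V) = 12*V (j(V) = (2*V)*6 = 12*V)
(((G + 51) - 10) + j(1))**2 = (((27 + 51) - 10) + 12*1)**2 = ((78 - 10) + 12)**2 = (68 + 12)**2 = 80**2 = 6400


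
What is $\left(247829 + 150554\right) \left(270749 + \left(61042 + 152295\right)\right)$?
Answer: $192851632938$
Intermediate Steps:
$\left(247829 + 150554\right) \left(270749 + \left(61042 + 152295\right)\right) = 398383 \left(270749 + 213337\right) = 398383 \cdot 484086 = 192851632938$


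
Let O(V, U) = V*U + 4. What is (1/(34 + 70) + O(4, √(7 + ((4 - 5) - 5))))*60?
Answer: 12495/26 ≈ 480.58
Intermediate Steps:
O(V, U) = 4 + U*V (O(V, U) = U*V + 4 = 4 + U*V)
(1/(34 + 70) + O(4, √(7 + ((4 - 5) - 5))))*60 = (1/(34 + 70) + (4 + √(7 + ((4 - 5) - 5))*4))*60 = (1/104 + (4 + √(7 + (-1 - 5))*4))*60 = (1/104 + (4 + √(7 - 6)*4))*60 = (1/104 + (4 + √1*4))*60 = (1/104 + (4 + 1*4))*60 = (1/104 + (4 + 4))*60 = (1/104 + 8)*60 = (833/104)*60 = 12495/26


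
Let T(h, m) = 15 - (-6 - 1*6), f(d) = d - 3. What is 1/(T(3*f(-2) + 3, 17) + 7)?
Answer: 1/34 ≈ 0.029412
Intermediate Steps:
f(d) = -3 + d
T(h, m) = 27 (T(h, m) = 15 - (-6 - 6) = 15 - 1*(-12) = 15 + 12 = 27)
1/(T(3*f(-2) + 3, 17) + 7) = 1/(27 + 7) = 1/34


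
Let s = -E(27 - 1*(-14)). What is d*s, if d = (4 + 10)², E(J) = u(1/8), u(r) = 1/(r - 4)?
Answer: 1568/31 ≈ 50.581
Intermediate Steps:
u(r) = 1/(-4 + r)
E(J) = -8/31 (E(J) = 1/(-4 + 1/8) = 1/(-4 + ⅛) = 1/(-31/8) = -8/31)
d = 196 (d = 14² = 196)
s = 8/31 (s = -1*(-8/31) = 8/31 ≈ 0.25806)
d*s = 196*(8/31) = 1568/31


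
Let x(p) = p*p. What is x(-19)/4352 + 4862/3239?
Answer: 22328703/14096128 ≈ 1.5840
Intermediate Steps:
x(p) = p**2
x(-19)/4352 + 4862/3239 = (-19)**2/4352 + 4862/3239 = 361*(1/4352) + 4862*(1/3239) = 361/4352 + 4862/3239 = 22328703/14096128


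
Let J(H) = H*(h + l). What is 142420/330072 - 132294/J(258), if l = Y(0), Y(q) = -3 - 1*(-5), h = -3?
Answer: 1820970397/3548274 ≈ 513.20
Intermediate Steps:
Y(q) = 2 (Y(q) = -3 + 5 = 2)
l = 2
J(H) = -H (J(H) = H*(-3 + 2) = H*(-1) = -H)
142420/330072 - 132294/J(258) = 142420/330072 - 132294/((-1*258)) = 142420*(1/330072) - 132294/(-258) = 35605/82518 - 132294*(-1/258) = 35605/82518 + 22049/43 = 1820970397/3548274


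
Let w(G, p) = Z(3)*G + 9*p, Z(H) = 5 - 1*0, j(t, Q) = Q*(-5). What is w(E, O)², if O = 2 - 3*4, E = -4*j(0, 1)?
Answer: 100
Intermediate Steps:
j(t, Q) = -5*Q
Z(H) = 5 (Z(H) = 5 + 0 = 5)
E = 20 (E = -(-20) = -4*(-5) = 20)
O = -10 (O = 2 - 12 = -10)
w(G, p) = 5*G + 9*p
w(E, O)² = (5*20 + 9*(-10))² = (100 - 90)² = 10² = 100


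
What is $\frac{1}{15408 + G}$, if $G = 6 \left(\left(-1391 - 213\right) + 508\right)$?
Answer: $\frac{1}{8832} \approx 0.00011322$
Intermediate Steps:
$G = -6576$ ($G = 6 \left(-1604 + 508\right) = 6 \left(-1096\right) = -6576$)
$\frac{1}{15408 + G} = \frac{1}{15408 - 6576} = \frac{1}{8832}$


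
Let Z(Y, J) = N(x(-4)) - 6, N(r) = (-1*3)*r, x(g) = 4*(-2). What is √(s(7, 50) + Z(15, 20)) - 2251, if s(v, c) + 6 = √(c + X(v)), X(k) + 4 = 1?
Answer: -2251 + √(12 + √47) ≈ -2246.7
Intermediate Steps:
X(k) = -3 (X(k) = -4 + 1 = -3)
x(g) = -8
N(r) = -3*r
s(v, c) = -6 + √(-3 + c) (s(v, c) = -6 + √(c - 3) = -6 + √(-3 + c))
Z(Y, J) = 18 (Z(Y, J) = -3*(-8) - 6 = 24 - 6 = 18)
√(s(7, 50) + Z(15, 20)) - 2251 = √((-6 + √(-3 + 50)) + 18) - 2251 = √((-6 + √47) + 18) - 2251 = √(12 + √47) - 2251 = -2251 + √(12 + √47)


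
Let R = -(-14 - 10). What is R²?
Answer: 576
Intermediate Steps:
R = 24 (R = -1*(-24) = 24)
R² = 24² = 576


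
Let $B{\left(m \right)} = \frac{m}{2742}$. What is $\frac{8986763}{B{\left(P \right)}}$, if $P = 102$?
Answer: $\frac{4106950691}{17} \approx 2.4159 \cdot 10^{8}$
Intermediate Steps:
$B{\left(m \right)} = \frac{m}{2742}$ ($B{\left(m \right)} = m \frac{1}{2742} = \frac{m}{2742}$)
$\frac{8986763}{B{\left(P \right)}} = \frac{8986763}{\frac{1}{2742} \cdot 102} = \frac{8986763}{\frac{17}{457}} = 8986763 \cdot \frac{457}{17} = \frac{4106950691}{17}$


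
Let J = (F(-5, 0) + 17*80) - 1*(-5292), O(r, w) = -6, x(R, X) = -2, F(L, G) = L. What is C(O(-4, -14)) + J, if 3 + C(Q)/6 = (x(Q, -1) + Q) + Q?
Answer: 6545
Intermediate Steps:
C(Q) = -30 + 12*Q (C(Q) = -18 + 6*((-2 + Q) + Q) = -18 + 6*(-2 + 2*Q) = -18 + (-12 + 12*Q) = -30 + 12*Q)
J = 6647 (J = (-5 + 17*80) - 1*(-5292) = (-5 + 1360) + 5292 = 1355 + 5292 = 6647)
C(O(-4, -14)) + J = (-30 + 12*(-6)) + 6647 = (-30 - 72) + 6647 = -102 + 6647 = 6545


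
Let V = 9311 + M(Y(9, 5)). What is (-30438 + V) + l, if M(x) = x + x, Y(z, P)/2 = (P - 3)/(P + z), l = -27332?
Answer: -339209/7 ≈ -48458.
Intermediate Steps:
Y(z, P) = 2*(-3 + P)/(P + z) (Y(z, P) = 2*((P - 3)/(P + z)) = 2*((-3 + P)/(P + z)) = 2*(-3 + P)/(P + z))
M(x) = 2*x
V = 65181/7 (V = 9311 + 2*(2*(-3 + 5)/(5 + 9)) = 9311 + 2*(2*2/14) = 9311 + 2*(2*(1/14)*2) = 9311 + 2*(2/7) = 9311 + 4/7 = 65181/7 ≈ 9311.6)
(-30438 + V) + l = (-30438 + 65181/7) - 27332 = -147885/7 - 27332 = -339209/7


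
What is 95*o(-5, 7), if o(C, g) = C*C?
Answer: 2375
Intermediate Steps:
o(C, g) = C²
95*o(-5, 7) = 95*(-5)² = 95*25 = 2375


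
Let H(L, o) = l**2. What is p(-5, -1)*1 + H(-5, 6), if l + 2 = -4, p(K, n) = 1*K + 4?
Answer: 35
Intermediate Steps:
p(K, n) = 4 + K (p(K, n) = K + 4 = 4 + K)
l = -6 (l = -2 - 4 = -6)
H(L, o) = 36 (H(L, o) = (-6)**2 = 36)
p(-5, -1)*1 + H(-5, 6) = (4 - 5)*1 + 36 = -1*1 + 36 = -1 + 36 = 35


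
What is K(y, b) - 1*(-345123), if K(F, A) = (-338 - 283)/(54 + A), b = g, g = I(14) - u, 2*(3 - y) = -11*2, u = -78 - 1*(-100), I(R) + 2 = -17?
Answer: 4485978/13 ≈ 3.4508e+5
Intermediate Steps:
I(R) = -19 (I(R) = -2 - 17 = -19)
u = 22 (u = -78 + 100 = 22)
y = 14 (y = 3 - (-11)*2/2 = 3 - ½*(-22) = 3 + 11 = 14)
g = -41 (g = -19 - 1*22 = -19 - 22 = -41)
b = -41
K(F, A) = -621/(54 + A)
K(y, b) - 1*(-345123) = -621/(54 - 41) - 1*(-345123) = -621/13 + 345123 = 4485978/13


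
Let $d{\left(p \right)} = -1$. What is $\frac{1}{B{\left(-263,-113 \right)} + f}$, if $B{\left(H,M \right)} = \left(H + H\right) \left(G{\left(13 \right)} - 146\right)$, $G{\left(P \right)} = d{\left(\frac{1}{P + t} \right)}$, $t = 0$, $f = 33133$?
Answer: $\frac{1}{110455} \approx 9.0535 \cdot 10^{-6}$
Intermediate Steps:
$G{\left(P \right)} = -1$
$B{\left(H,M \right)} = - 294 H$ ($B{\left(H,M \right)} = \left(H + H\right) \left(-1 - 146\right) = 2 H \left(-147\right) = - 294 H$)
$\frac{1}{B{\left(-263,-113 \right)} + f} = \frac{1}{\left(-294\right) \left(-263\right) + 33133} = \frac{1}{77322 + 33133} = \frac{1}{110455}$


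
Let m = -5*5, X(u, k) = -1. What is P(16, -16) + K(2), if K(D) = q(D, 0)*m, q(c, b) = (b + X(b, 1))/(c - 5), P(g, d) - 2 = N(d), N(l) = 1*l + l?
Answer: -115/3 ≈ -38.333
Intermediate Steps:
N(l) = 2*l (N(l) = l + l = 2*l)
P(g, d) = 2 + 2*d
m = -25
q(c, b) = (-1 + b)/(-5 + c) (q(c, b) = (b - 1)/(c - 5) = (-1 + b)/(-5 + c))
K(D) = 25/(-5 + D) (K(D) = ((-1 + 0)/(-5 + D))*(-25) = (-1/(-5 + D))*(-25) = -1/(-5 + D)*(-25) = 25/(-5 + D))
P(16, -16) + K(2) = (2 + 2*(-16)) + 25/(-5 + 2) = (2 - 32) + 25/(-3) = -30 + 25*(-⅓) = -30 - 25/3 = -115/3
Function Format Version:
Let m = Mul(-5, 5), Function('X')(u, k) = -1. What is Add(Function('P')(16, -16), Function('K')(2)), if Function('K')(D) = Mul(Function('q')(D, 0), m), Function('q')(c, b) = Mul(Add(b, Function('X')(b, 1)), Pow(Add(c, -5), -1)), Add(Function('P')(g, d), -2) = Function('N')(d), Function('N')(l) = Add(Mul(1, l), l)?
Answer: Rational(-115, 3) ≈ -38.333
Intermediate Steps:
Function('N')(l) = Mul(2, l) (Function('N')(l) = Add(l, l) = Mul(2, l))
Function('P')(g, d) = Add(2, Mul(2, d))
m = -25
Function('q')(c, b) = Mul(Pow(Add(-5, c), -1), Add(-1, b)) (Function('q')(c, b) = Mul(Add(b, -1), Pow(Add(c, -5), -1)) = Mul(Add(-1, b), Pow(Add(-5, c), -1)) = Mul(Pow(Add(-5, c), -1), Add(-1, b)))
Function('K')(D) = Mul(25, Pow(Add(-5, D), -1)) (Function('K')(D) = Mul(Mul(Pow(Add(-5, D), -1), Add(-1, 0)), -25) = Mul(Mul(Pow(Add(-5, D), -1), -1), -25) = Mul(Mul(-1, Pow(Add(-5, D), -1)), -25) = Mul(25, Pow(Add(-5, D), -1)))
Add(Function('P')(16, -16), Function('K')(2)) = Add(Add(2, Mul(2, -16)), Mul(25, Pow(Add(-5, 2), -1))) = Add(Add(2, -32), Mul(25, Pow(-3, -1))) = Add(-30, Mul(25, Rational(-1, 3))) = Add(-30, Rational(-25, 3)) = Rational(-115, 3)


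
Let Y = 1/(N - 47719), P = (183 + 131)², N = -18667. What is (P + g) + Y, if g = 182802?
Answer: 18680887627/66386 ≈ 2.8140e+5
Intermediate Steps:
P = 98596 (P = 314² = 98596)
Y = -1/66386 (Y = 1/(-18667 - 47719) = 1/(-66386) = -1/66386 ≈ -1.5063e-5)
(P + g) + Y = (98596 + 182802) - 1/66386 = 281398 - 1/66386 = 18680887627/66386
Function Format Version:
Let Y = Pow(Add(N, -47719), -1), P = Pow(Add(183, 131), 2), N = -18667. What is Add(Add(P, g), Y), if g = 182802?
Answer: Rational(18680887627, 66386) ≈ 2.8140e+5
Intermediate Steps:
P = 98596 (P = Pow(314, 2) = 98596)
Y = Rational(-1, 66386) (Y = Pow(Add(-18667, -47719), -1) = Pow(-66386, -1) = Rational(-1, 66386) ≈ -1.5063e-5)
Add(Add(P, g), Y) = Add(Add(98596, 182802), Rational(-1, 66386)) = Add(281398, Rational(-1, 66386)) = Rational(18680887627, 66386)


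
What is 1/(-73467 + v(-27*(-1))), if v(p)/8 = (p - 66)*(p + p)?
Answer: -1/90315 ≈ -1.1072e-5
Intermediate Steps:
v(p) = 16*p*(-66 + p) (v(p) = 8*((p - 66)*(p + p)) = 8*((-66 + p)*(2*p)) = 8*(2*p*(-66 + p)) = 16*p*(-66 + p))
1/(-73467 + v(-27*(-1))) = 1/(-73467 + 16*(-27*(-1))*(-66 - 27*(-1))) = 1/(-73467 + 16*27*(-66 + 27)) = 1/(-73467 + 16*27*(-39)) = 1/(-73467 - 16848) = 1/(-90315) = -1/90315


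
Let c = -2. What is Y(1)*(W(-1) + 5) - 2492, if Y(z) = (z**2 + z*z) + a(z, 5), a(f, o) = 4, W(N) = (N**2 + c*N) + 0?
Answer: -2444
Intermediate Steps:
W(N) = N**2 - 2*N (W(N) = (N**2 - 2*N) + 0 = N**2 - 2*N)
Y(z) = 4 + 2*z**2 (Y(z) = (z**2 + z*z) + 4 = (z**2 + z**2) + 4 = 2*z**2 + 4 = 4 + 2*z**2)
Y(1)*(W(-1) + 5) - 2492 = (4 + 2*1**2)*(-(-2 - 1) + 5) - 2492 = (4 + 2*1)*(-1*(-3) + 5) - 2492 = (4 + 2)*(3 + 5) - 2492 = 6*8 - 2492 = 48 - 2492 = -2444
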